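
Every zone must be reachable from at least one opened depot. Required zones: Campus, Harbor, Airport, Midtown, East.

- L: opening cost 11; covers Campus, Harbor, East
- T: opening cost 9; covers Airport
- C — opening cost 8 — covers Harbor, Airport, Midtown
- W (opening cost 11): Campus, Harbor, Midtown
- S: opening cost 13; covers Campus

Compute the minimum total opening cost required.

19

Choose L and C: together they cover Campus, Harbor, Airport, Midtown, East — every zone.
Total opening cost: 11 + 8 = 19.
No cover costs less than 19.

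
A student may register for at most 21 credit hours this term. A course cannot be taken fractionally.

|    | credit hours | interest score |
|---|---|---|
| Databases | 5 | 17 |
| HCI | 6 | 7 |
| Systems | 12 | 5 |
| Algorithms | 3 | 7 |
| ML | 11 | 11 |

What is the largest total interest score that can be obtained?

This is a 0-1 knapsack instance.
Take Databases, Algorithms, and ML: credit hours 5 + 3 + 11 = 19 ≤ 21, interest score 17 + 7 + 11 = 35.
No other feasible combination does better.

35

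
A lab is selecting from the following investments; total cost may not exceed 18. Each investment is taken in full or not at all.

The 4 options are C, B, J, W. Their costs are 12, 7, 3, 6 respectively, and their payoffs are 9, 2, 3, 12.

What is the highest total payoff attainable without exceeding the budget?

Allowing fractional choices, the relaxed optimum would be about 21.8, but investments are indivisible.
B + J + W: cost 7 + 3 + 6 = 16 ≤ 18, payoff 2 + 3 + 12 = 17.
C + W: cost 12 + 6 = 18 ≤ 18, payoff 9 + 12 = 21.
Best is C and W with total payoff 21.

21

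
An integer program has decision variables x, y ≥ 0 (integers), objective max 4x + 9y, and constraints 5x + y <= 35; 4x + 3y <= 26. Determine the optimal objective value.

(x,y)=(0,8): 5·0+1·8=8≤35, 4·0+3·8=24≤26, objective 72.
(x,y)=(1,7): 5·1+1·7=12≤35, 4·1+3·7=25≤26, objective 67.
Maximum is 72 at (x,y)=(0,8).

72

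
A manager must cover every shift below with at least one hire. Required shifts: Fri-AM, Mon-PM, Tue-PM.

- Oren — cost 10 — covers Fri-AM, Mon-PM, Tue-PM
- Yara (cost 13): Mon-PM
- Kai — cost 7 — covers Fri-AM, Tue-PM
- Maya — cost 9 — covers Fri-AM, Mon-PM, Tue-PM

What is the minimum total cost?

9

Maya alone covers Fri-AM, Mon-PM, Tue-PM — every shift.
Total cost: 9.
No cover costs less than 9.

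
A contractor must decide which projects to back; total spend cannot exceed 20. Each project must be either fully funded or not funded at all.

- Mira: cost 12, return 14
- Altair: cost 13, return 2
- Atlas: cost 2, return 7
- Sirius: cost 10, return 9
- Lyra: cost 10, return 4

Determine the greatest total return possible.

Treat it as a binary knapsack problem.
Allowing fractional choices, the relaxed optimum would be about 26.4, but projects are indivisible.
Mira: cost 12 ≤ 20, return 14.
Mira + Atlas: cost 12 + 2 = 14 ≤ 20, return 14 + 7 = 21.
Atlas + Sirius: cost 2 + 10 = 12 ≤ 20, return 7 + 9 = 16.
Best is Mira and Atlas with total return 21.

21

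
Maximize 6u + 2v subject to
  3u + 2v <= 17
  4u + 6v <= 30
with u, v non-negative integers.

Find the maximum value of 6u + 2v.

(u,v)=(5,1) is feasible, giving 32.
(u,v)=(5,0) is feasible, giving 30.
(u,v)=(4,2) is feasible, giving 28.
Maximum is 32 at (u,v)=(5,1).

32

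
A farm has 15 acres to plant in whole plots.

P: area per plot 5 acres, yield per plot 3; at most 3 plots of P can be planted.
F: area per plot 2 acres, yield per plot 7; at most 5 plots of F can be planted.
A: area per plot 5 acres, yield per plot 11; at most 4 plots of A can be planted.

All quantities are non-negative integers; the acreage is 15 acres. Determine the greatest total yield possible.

46

This is a bounded integer knapsack.
F has the best ratio (7/2); taking only F gives at most 5×7 = 35 (stopped by the supply cap of 5).
Mixing does better — 5×F and 1×A: area 15 ≤ 15, yield 5·7 + 1·11 = 46.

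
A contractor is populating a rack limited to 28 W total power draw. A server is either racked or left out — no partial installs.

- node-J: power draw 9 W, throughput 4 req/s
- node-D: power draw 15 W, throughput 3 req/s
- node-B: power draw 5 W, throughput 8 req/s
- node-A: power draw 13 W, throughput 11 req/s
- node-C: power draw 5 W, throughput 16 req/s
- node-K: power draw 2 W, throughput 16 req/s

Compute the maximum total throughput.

Allowing fractional choices, the relaxed optimum would be about 52.3, but servers are indivisible.
node-B + node-A + node-C + node-K: power draw 5 + 13 + 5 + 2 = 25 ≤ 28, throughput 8 + 11 + 16 + 16 = 51.
node-A + node-C + node-K: power draw 13 + 5 + 2 = 20 ≤ 28, throughput 11 + 16 + 16 = 43.
node-J + node-B + node-C + node-K: power draw 9 + 5 + 5 + 2 = 21 ≤ 28, throughput 4 + 8 + 16 + 16 = 44.
Best is node-B, node-A, node-C, and node-K with total throughput 51.

51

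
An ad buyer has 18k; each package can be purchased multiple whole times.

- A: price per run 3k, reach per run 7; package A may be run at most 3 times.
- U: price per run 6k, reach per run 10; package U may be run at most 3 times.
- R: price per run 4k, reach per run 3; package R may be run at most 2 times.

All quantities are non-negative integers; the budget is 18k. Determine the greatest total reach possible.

Take 2×A and 2×U: price 18 ≤ 18, reach 2·7 + 2·10 = 34.
No other integer combination yields more.

34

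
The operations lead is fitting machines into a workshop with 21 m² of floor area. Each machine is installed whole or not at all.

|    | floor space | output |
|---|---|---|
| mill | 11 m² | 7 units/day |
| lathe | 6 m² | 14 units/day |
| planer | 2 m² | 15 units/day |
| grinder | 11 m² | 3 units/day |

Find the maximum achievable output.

Allowing fractional choices, the relaxed optimum would be about 36.5, but machines are indivisible.
mill + lathe + planer: floor space 11 + 6 + 2 = 19 ≤ 21, output 7 + 14 + 15 = 36.
lathe + planer + grinder: floor space 6 + 2 + 11 = 19 ≤ 21, output 14 + 15 + 3 = 32.
Best is mill, lathe, and planer with total output 36.

36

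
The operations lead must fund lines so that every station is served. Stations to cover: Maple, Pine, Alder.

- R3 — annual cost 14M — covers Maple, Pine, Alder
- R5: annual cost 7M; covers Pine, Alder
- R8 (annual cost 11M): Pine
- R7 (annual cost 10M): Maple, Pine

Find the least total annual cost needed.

14

This is a weighted set-cover instance.
R3 alone covers Maple, Pine, Alder — every station.
Total annual cost: 14.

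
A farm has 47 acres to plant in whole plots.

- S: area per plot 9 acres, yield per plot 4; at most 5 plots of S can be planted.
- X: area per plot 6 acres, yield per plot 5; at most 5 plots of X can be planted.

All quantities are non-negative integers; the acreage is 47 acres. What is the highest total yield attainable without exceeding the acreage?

X has the best ratio (5/6); taking only X gives at most 5×5 = 25 (stopped by the supply cap of 5).
Mixing does better — 1×S and 5×X: area 39 ≤ 47, yield 1·4 + 5·5 = 29.

29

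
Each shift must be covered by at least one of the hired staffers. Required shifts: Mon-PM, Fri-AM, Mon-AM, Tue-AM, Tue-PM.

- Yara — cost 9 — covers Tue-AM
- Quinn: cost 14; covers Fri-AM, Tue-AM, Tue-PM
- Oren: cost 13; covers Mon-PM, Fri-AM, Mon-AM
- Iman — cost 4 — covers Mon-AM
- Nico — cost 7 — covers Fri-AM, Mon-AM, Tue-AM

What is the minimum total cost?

The greedy cost-per-new-shift heuristic would pick Nico, Oren, and Quinn for 34, but a cheaper cover exists.
Choose Quinn and Oren: together they cover Mon-PM, Fri-AM, Mon-AM, Tue-AM, Tue-PM — every shift.
Total cost: 14 + 13 = 27.
No cover costs less than 27.

27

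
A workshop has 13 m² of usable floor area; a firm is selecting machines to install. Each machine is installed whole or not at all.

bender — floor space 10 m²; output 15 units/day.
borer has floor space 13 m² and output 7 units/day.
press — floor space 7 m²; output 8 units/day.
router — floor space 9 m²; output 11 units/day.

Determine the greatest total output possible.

15

Take bender: floor space 10 ≤ 13, output 15.
No other feasible combination does better.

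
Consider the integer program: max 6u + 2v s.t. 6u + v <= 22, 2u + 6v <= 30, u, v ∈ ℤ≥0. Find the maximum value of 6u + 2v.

26

(u,v)=(3,4): 6·3+1·4=22≤22, 2·3+6·4=30≤30, objective 26.
(u,v)=(3,3): 6·3+1·3=21≤22, 2·3+6·3=24≤30, objective 24.
(u,v)=(2,4): 6·2+1·4=16≤22, 2·2+6·4=28≤30, objective 20.
No feasible integer point exceeds 26.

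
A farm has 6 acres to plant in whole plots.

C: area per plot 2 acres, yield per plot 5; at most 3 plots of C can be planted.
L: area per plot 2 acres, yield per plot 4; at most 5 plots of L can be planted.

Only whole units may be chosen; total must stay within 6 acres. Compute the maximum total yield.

15

C has the best ratio (5/2); taking only C gives at most 3×5 = 15 (stopped by the area limit).
Optimal: 3×C: area 6 ≤ 6, yield 3·5 = 15.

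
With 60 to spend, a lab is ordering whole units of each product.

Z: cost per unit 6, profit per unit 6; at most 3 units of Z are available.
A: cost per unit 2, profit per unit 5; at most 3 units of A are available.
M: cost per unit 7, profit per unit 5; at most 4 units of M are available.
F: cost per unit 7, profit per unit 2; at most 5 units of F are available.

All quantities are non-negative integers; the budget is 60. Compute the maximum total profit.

3×Z, 3×A, 4×M, and 1×F: cost 59 ≤ 60, profit 3·6 + 3·5 + 4·5 + 1·2 = 55.
3×Z, 3×A, and 4×M: cost 52 ≤ 60, profit 3·6 + 3·5 + 4·5 = 53.
Best is 55.

55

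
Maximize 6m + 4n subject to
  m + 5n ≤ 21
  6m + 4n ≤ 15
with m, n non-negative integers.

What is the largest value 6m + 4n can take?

14

Relaxing integrality, the LP optimum is 15.00 at (m,n) = (2.5, 0), which is not an integer point.
(m,n)=(1,2): 1·1+5·2=11≤21, 6·1+4·2=14≤15, objective 14.
(m,n)=(0,3): 1·0+5·3=15≤21, 6·0+4·3=12≤15, objective 12.
(m,n)=(2,0): 1·2+5·0=2≤21, 6·2+4·0=12≤15, objective 12.
No feasible integer point exceeds 14.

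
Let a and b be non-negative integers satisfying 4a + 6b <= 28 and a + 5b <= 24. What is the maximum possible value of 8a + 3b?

(a,b)=(7,0): 4·7+6·0=28≤28, 1·7+5·0=7≤24, objective 56.
(a,b)=(6,0): 4·6+6·0=24≤28, 1·6+5·0=6≤24, objective 48.
The best lattice point is (7,0), giving 56.

56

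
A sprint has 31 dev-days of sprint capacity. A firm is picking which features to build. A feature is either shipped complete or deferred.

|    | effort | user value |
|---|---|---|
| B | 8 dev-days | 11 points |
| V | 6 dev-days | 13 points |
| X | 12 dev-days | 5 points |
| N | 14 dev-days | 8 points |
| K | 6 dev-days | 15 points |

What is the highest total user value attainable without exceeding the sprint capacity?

B + V + K: effort 8 + 6 + 6 = 20 ≤ 31, user value 11 + 13 + 15 = 39.
B + N + K: effort 8 + 14 + 6 = 28 ≤ 31, user value 11 + 8 + 15 = 34.
V + N + K: effort 6 + 14 + 6 = 26 ≤ 31, user value 13 + 8 + 15 = 36.
Best is B, V, and K with total user value 39.

39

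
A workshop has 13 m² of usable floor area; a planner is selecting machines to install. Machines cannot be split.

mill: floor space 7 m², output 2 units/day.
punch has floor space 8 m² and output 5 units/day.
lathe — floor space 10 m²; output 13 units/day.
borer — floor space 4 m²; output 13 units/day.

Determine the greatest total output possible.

18

Allowing fractional choices, the relaxed optimum would be about 24.7, but machines are indivisible.
mill + borer: floor space 7 + 4 = 11 ≤ 13, output 2 + 13 = 15.
punch + borer: floor space 8 + 4 = 12 ≤ 13, output 5 + 13 = 18.
borer: floor space 4 ≤ 13, output 13.
Best is punch and borer with total output 18.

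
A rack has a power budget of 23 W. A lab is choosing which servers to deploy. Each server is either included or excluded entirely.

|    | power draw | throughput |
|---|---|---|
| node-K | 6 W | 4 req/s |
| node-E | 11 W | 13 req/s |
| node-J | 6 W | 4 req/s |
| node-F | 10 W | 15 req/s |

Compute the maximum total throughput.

node-K + node-J + node-F: power draw 6 + 6 + 10 = 22 ≤ 23, throughput 4 + 4 + 15 = 23.
node-K + node-E + node-J: power draw 6 + 11 + 6 = 23 ≤ 23, throughput 4 + 13 + 4 = 21.
node-E + node-F: power draw 11 + 10 = 21 ≤ 23, throughput 13 + 15 = 28.
Best is node-E and node-F with total throughput 28.

28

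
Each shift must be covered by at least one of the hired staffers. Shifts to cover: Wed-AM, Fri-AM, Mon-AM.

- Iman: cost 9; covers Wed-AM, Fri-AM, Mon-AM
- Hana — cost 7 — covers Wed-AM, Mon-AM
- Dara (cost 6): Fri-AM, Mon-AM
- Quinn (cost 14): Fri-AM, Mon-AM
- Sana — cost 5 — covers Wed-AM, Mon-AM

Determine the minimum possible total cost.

9

Iman alone covers Wed-AM, Fri-AM, Mon-AM — every shift.
Total cost: 9.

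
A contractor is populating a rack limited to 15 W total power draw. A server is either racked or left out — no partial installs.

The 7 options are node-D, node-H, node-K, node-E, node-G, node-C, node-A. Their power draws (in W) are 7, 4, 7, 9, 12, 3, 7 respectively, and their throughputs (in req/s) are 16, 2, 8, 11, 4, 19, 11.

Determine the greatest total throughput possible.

node-D + node-C: power draw 7 + 3 = 10 ≤ 15, throughput 16 + 19 = 35.
node-H + node-C + node-A: power draw 4 + 3 + 7 = 14 ≤ 15, throughput 2 + 19 + 11 = 32.
node-D + node-H + node-C: power draw 7 + 4 + 3 = 14 ≤ 15, throughput 16 + 2 + 19 = 37.
Best is node-D, node-H, and node-C with total throughput 37.

37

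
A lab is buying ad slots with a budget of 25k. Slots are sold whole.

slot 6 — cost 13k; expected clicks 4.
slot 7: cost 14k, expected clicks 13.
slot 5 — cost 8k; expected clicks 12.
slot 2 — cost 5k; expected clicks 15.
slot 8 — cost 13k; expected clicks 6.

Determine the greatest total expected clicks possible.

Allowing fractional choices, the relaxed optimum would be about 38.1, but ad slots are indivisible.
slot 7 + slot 2: cost 14 + 5 = 19 ≤ 25, expected clicks 13 + 15 = 28.
slot 5 + slot 2: cost 8 + 5 = 13 ≤ 25, expected clicks 12 + 15 = 27.
Best is slot 7 and slot 2 with total expected clicks 28.

28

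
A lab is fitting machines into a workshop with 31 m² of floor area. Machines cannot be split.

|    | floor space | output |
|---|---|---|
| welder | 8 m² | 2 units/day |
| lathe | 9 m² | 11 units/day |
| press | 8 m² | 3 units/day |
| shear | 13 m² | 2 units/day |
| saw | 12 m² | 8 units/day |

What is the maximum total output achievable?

lathe + saw: floor space 9 + 12 = 21 ≤ 31, output 11 + 8 = 19.
lathe + press + saw: floor space 9 + 8 + 12 = 29 ≤ 31, output 11 + 3 + 8 = 22.
welder + lathe + saw: floor space 8 + 9 + 12 = 29 ≤ 31, output 2 + 11 + 8 = 21.
Best is lathe, press, and saw with total output 22.

22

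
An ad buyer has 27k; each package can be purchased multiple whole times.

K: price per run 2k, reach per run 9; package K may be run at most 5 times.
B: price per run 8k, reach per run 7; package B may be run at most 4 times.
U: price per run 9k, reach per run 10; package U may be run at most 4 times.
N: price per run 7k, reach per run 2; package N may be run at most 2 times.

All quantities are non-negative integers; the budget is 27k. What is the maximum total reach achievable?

Take 5×K, 1×B, and 1×U: price 27 ≤ 27, reach 5·9 + 1·7 + 1·10 = 62.
K has the best ratio (9/2) and is taken to its limit of 5; remaining capacity is filled optimally with the others.

62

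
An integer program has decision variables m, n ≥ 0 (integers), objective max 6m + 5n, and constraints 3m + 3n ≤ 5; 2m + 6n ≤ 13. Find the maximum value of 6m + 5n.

6

The continuous relaxation peaks at (1.67, 0) with value 10.00; rounding to a feasible lattice point costs some objective.
(m,n)=(1,0): 3·1+3·0=3≤5, 2·1+6·0=2≤13, objective 6.
(m,n)=(0,1): 3·0+3·1=3≤5, 2·0+6·1=6≤13, objective 5.
Maximum is 6 at (m,n)=(1,0).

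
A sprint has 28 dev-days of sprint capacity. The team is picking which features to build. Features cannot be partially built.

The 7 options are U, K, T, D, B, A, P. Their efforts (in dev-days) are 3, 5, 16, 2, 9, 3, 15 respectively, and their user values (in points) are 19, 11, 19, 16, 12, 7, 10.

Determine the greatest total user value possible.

Allowing fractional choices, the relaxed optimum would be about 72.1, but features are indivisible.
U + K + D + B + A: effort 3 + 5 + 2 + 9 + 3 = 22 ≤ 28, user value 19 + 11 + 16 + 12 + 7 = 65.
U + K + T + D: effort 3 + 5 + 16 + 2 = 26 ≤ 28, user value 19 + 11 + 19 + 16 = 65.
The maximum user value is 65; one optimal choice is U, K, D, B, and A.

65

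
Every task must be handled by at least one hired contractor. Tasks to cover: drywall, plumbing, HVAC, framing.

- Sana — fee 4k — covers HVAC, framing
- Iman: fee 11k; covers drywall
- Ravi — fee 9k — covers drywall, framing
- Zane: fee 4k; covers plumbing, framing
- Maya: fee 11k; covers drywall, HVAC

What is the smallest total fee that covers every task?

The greedy cost-per-new-task heuristic would pick Sana, Zane, and Ravi for 17, but a cheaper cover exists.
Choose Zane and Maya: together they cover drywall, plumbing, HVAC, framing — every task.
Total fee: 4 + 11 = 15.
No cover costs less than 15.

15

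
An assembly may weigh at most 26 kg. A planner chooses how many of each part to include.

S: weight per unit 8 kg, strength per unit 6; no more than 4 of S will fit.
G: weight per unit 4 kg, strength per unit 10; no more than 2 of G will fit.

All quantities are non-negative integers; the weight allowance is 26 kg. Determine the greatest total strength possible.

32

1×S and 2×G: weight 16 ≤ 26, strength 1·6 + 2·10 = 26.
2×S and 2×G: weight 24 ≤ 26, strength 2·6 + 2·10 = 32.
Best is 32.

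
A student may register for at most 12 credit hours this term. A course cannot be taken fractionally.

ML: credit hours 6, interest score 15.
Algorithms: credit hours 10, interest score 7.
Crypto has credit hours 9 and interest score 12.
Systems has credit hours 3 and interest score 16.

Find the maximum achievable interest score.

Take ML and Systems: credit hours 6 + 3 = 9 ≤ 12, interest score 15 + 16 = 31.
No other feasible combination does better.

31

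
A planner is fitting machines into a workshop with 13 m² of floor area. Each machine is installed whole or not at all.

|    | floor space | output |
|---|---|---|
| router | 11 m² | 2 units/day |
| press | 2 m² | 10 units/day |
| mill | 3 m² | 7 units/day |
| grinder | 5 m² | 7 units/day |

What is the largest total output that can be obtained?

press + grinder: floor space 2 + 5 = 7 ≤ 13, output 10 + 7 = 17.
press + mill + grinder: floor space 2 + 3 + 5 = 10 ≤ 13, output 10 + 7 + 7 = 24.
press + mill: floor space 2 + 3 = 5 ≤ 13, output 10 + 7 = 17.
Best is press, mill, and grinder with total output 24.

24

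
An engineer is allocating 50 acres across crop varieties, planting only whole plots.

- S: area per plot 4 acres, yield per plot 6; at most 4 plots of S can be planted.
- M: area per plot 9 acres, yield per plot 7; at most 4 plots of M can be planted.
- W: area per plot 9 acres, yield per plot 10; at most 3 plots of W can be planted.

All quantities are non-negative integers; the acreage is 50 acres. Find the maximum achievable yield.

55

S has the best ratio (6/4); taking only S gives at most 4×6 = 24 (stopped by the supply cap of 4).
Mixing does better — 3×S, 1×M, and 3×W: area 48 ≤ 50, yield 3·6 + 1·7 + 3·10 = 55.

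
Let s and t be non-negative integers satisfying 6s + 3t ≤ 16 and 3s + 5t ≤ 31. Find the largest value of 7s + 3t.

Relaxing integrality, the LP optimum is 18.67 at (s,t) = (2.67, 0), which is not an integer point.
(s,t)=(2,1): 6·2+3·1=15≤16, 3·2+5·1=11≤31, objective 17.
(s,t)=(2,0): 6·2+3·0=12≤16, 3·2+5·0=6≤31, objective 14.
(s,t)=(1,2): 6·1+3·2=12≤16, 3·1+5·2=13≤31, objective 13.
No feasible integer point exceeds 17.

17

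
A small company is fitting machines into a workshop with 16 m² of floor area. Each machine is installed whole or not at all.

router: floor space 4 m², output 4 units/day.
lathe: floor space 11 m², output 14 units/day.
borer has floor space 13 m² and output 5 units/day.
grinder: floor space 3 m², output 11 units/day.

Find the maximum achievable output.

25

Treat it as a binary knapsack problem.
Take lathe and grinder: floor space 11 + 3 = 14 ≤ 16, output 14 + 11 = 25.
No other feasible combination does better.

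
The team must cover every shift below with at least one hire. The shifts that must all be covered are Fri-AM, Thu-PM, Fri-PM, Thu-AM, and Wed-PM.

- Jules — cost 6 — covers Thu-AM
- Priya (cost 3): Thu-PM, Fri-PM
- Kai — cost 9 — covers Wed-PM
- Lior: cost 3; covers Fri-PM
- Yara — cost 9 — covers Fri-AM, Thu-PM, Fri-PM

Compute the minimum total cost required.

24

The greedy cost-per-new-shift heuristic would pick Priya, Jules, Kai, and Yara for 27, but a cheaper cover exists.
Choose Jules, Kai, and Yara: together they cover Fri-AM, Thu-PM, Fri-PM, Thu-AM, Wed-PM — every shift.
Total cost: 6 + 9 + 9 = 24.
No cover costs less than 24.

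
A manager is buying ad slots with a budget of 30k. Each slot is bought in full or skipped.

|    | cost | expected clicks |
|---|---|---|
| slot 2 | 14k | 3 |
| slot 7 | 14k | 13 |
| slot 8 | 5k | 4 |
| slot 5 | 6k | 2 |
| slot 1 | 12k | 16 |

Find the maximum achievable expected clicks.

29

slot 8 + slot 1: cost 5 + 12 = 17 ≤ 30, expected clicks 4 + 16 = 20.
slot 8 + slot 5 + slot 1: cost 5 + 6 + 12 = 23 ≤ 30, expected clicks 4 + 2 + 16 = 22.
slot 7 + slot 1: cost 14 + 12 = 26 ≤ 30, expected clicks 13 + 16 = 29.
Best is slot 7 and slot 1 with total expected clicks 29.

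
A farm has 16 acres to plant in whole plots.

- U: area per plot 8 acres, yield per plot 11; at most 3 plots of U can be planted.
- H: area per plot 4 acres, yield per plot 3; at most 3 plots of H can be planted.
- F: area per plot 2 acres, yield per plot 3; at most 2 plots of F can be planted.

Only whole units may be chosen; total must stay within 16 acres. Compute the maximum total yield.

22

This is a bounded integer knapsack.
F has the best ratio (3/2); taking only F gives at most 2×3 = 6 (stopped by the supply cap of 2).
Mixing does better — 2×U: area 16 ≤ 16, yield 2·11 = 22.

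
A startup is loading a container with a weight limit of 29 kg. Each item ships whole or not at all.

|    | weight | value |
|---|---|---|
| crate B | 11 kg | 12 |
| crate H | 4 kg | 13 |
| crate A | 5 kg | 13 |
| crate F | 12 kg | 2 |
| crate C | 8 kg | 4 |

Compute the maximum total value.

Take crate B, crate H, crate A, and crate C: weight 11 + 4 + 5 + 8 = 28 ≤ 29, value 12 + 13 + 13 + 4 = 42.
No other feasible combination does better.

42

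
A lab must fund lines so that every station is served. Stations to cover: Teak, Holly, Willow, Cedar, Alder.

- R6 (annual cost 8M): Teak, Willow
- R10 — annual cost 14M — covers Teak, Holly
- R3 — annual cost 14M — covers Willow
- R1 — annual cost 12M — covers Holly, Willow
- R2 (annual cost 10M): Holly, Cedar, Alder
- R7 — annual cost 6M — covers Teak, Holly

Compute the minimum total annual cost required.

18

This is a weighted set-cover instance.
The greedy cost-per-new-station heuristic would pick R7, R2, and R6 for 24, but a cheaper cover exists.
Choose R6 and R2: together they cover Teak, Holly, Willow, Cedar, Alder — every station.
Total annual cost: 8 + 10 = 18.
No cover costs less than 18.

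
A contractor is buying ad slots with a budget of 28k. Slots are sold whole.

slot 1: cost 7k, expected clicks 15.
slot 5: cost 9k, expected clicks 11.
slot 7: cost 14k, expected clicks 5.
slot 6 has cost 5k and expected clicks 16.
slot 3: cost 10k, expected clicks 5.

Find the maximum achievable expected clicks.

This is an integer program with binary decision variables.
Allowing fractional choices, the relaxed optimum would be about 45.5, but ad slots are indivisible.
slot 1 + slot 6 + slot 3: cost 7 + 5 + 10 = 22 ≤ 28, expected clicks 15 + 16 + 5 = 36.
slot 1 + slot 7 + slot 6: cost 7 + 14 + 5 = 26 ≤ 28, expected clicks 15 + 5 + 16 = 36.
slot 1 + slot 5 + slot 6: cost 7 + 9 + 5 = 21 ≤ 28, expected clicks 15 + 11 + 16 = 42.
Best is slot 1, slot 5, and slot 6 with total expected clicks 42.

42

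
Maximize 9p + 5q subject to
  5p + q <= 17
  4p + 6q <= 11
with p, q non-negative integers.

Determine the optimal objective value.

The continuous relaxation peaks at (2.75, 0) with value 24.75; rounding to a feasible lattice point costs some objective.
(p,q)=(2,0): 5·2+1·0=10≤17, 4·2+6·0=8≤11, objective 18.
(p,q)=(1,1): 5·1+1·1=6≤17, 4·1+6·1=10≤11, objective 14.
(p,q)=(1,0): 5·1+1·0=5≤17, 4·1+6·0=4≤11, objective 9.
Maximum is 18 at (p,q)=(2,0).

18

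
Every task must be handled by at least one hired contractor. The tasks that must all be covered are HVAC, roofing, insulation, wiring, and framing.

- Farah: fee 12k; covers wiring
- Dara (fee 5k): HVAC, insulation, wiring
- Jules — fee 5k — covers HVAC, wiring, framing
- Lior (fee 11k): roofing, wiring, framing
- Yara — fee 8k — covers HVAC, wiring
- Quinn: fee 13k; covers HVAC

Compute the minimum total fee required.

The greedy cost-per-new-task heuristic would pick Dara, Jules, and Lior for 21, but a cheaper cover exists.
Choose Dara and Lior: together they cover HVAC, roofing, insulation, wiring, framing — every task.
Total fee: 5 + 11 = 16.
No cover costs less than 16.

16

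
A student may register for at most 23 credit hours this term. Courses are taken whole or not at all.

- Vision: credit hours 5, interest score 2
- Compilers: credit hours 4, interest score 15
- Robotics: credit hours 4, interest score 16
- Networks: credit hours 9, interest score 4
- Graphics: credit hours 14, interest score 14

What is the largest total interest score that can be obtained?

Allowing fractional choices, the relaxed optimum would be about 45.4, but courses are indivisible.
Compilers + Robotics + Graphics: credit hours 4 + 4 + 14 = 22 ≤ 23, interest score 15 + 16 + 14 = 45.
Compilers + Robotics + Networks: credit hours 4 + 4 + 9 = 17 ≤ 23, interest score 15 + 16 + 4 = 35.
Vision + Compilers + Robotics + Networks: credit hours 5 + 4 + 4 + 9 = 22 ≤ 23, interest score 2 + 15 + 16 + 4 = 37.
Best is Compilers, Robotics, and Graphics with total interest score 45.

45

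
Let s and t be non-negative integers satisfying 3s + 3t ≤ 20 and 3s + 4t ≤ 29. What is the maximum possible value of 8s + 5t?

Relaxing integrality, the LP optimum is 53.33 at (s,t) = (6.67, 0), which is not an integer point.
(s,t)=(6,0): 3·6+3·0=18≤20, 3·6+4·0=18≤29, objective 48.
(s,t)=(5,1): 3·5+3·1=18≤20, 3·5+4·1=19≤29, objective 45.
(s,t)=(5,0): 3·5+3·0=15≤20, 3·5+4·0=15≤29, objective 40.
The best lattice point is (6,0), giving 48.

48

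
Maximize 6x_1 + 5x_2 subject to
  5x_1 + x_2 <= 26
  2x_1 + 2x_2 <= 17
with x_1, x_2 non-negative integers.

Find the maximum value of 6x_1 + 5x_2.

44

(x_1,x_2)=(4,4) is feasible, giving 44.
(x_1,x_2)=(3,5) is feasible, giving 43.
(x_1,x_2)=(4,3) is feasible, giving 39.
The best lattice point is (4,4), giving 44.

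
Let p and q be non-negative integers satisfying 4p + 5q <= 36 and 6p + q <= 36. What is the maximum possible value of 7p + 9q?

Relaxing integrality, the LP optimum is 64.80 at (p,q) = (0, 7.2), which is not an integer point.
(p,q)=(4,4): 4·4+5·4=36≤36, 6·4+1·4=28≤36, objective 64.
(p,q)=(0,7): 4·0+5·7=35≤36, 6·0+1·7=7≤36, objective 63.
(p,q)=(5,3): 4·5+5·3=35≤36, 6·5+1·3=33≤36, objective 62.
No feasible integer point exceeds 64.

64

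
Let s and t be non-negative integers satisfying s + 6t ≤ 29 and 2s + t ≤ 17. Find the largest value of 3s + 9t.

The continuous relaxation peaks at (6.64, 3.73) with value 53.45; rounding to a feasible lattice point costs some objective.
(s,t)=(5,4): 1·5+6·4=29≤29, 2·5+1·4=14≤17, objective 51.
(s,t)=(4,4): 1·4+6·4=28≤29, 2·4+1·4=12≤17, objective 48.
(s,t)=(7,3): 1·7+6·3=25≤29, 2·7+1·3=17≤17, objective 48.
(s,t)=(6,3): 1·6+6·3=24≤29, 2·6+1·3=15≤17, objective 45.
The best lattice point is (5,4), giving 51.

51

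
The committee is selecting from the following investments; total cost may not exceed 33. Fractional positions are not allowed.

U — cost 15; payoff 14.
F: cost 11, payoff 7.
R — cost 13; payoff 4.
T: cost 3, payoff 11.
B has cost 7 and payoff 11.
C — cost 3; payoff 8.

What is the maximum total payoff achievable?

U + F + T + C: cost 15 + 11 + 3 + 3 = 32 ≤ 33, payoff 14 + 7 + 11 + 8 = 40.
U + T + B + C: cost 15 + 3 + 7 + 3 = 28 ≤ 33, payoff 14 + 11 + 11 + 8 = 44.
F + T + B + C: cost 11 + 3 + 7 + 3 = 24 ≤ 33, payoff 7 + 11 + 11 + 8 = 37.
Best is U, T, B, and C with total payoff 44.

44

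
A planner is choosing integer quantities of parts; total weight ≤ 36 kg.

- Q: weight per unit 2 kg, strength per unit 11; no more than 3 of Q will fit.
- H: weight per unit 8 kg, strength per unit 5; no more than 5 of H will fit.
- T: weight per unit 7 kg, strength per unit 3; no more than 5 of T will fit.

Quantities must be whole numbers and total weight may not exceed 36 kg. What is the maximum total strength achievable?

3×Q, 2×H, and 2×T: weight 36 ≤ 36, strength 3·11 + 2·5 + 2·3 = 49.
3×Q and 3×H: weight 30 ≤ 36, strength 3·11 + 3·5 = 48.
Best is 49.

49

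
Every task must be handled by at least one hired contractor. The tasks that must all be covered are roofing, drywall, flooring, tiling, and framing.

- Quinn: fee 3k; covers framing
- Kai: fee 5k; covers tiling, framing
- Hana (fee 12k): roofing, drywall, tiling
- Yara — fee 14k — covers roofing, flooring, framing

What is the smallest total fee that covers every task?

This is a weighted set-cover instance.
The greedy cost-per-new-task heuristic would pick Kai, Hana, and Yara for 31, but a cheaper cover exists.
Choose Hana and Yara: together they cover roofing, drywall, flooring, tiling, framing — every task.
Total fee: 12 + 14 = 26.
No cover costs less than 26.

26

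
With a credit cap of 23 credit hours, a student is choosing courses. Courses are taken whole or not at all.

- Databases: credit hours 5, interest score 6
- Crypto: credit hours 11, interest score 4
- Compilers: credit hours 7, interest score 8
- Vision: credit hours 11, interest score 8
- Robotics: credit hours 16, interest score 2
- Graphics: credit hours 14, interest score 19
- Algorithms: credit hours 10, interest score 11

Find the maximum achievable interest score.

This is a 0-1 knapsack instance.
Compilers + Graphics: credit hours 7 + 14 = 21 ≤ 23, interest score 8 + 19 = 27.
Databases + Graphics: credit hours 5 + 14 = 19 ≤ 23, interest score 6 + 19 = 25.
Best is Compilers and Graphics with total interest score 27.

27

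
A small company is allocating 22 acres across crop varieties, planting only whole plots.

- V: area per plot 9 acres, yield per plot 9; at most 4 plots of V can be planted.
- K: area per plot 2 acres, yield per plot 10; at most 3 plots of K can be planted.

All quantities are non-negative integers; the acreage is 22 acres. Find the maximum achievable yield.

39

This is a bounded integer knapsack.
Take 1×V and 3×K: area 15 ≤ 22, yield 1·9 + 3·10 = 39.
K has the best ratio (10/2) and is taken to its limit of 3; remaining capacity is filled optimally with the others.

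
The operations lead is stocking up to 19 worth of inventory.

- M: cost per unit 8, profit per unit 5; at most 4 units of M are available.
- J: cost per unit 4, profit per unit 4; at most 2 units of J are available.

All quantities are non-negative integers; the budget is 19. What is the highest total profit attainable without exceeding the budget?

This is a bounded integer knapsack.
2×M: cost 16 ≤ 19, profit 2·5 = 10.
1×M and 2×J: cost 16 ≤ 19, profit 1·5 + 2·4 = 13.
Best is 13.

13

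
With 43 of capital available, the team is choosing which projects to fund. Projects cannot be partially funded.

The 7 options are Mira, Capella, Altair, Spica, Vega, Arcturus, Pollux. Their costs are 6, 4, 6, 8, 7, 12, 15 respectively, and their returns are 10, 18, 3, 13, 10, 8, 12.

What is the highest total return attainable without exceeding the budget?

Allowing fractional choices, the relaxed optimum would be about 65.0, but projects are indivisible.
Mira + Capella + Spica + Vega + Pollux: cost 6 + 4 + 8 + 7 + 15 = 40 ≤ 43, return 10 + 18 + 13 + 10 + 12 = 63.
Mira + Capella + Spica + Vega + Arcturus: cost 6 + 4 + 8 + 7 + 12 = 37 ≤ 43, return 10 + 18 + 13 + 10 + 8 = 59.
Mira + Capella + Altair + Spica + Vega + Arcturus: cost 6 + 4 + 6 + 8 + 7 + 12 = 43 ≤ 43, return 10 + 18 + 3 + 13 + 10 + 8 = 62.
Best is Mira, Capella, Spica, Vega, and Pollux with total return 63.

63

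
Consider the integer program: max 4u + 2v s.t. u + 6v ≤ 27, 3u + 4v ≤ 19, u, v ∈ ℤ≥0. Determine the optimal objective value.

24

(u,v)=(6,0): 1·6+6·0=6≤27, 3·6+4·0=18≤19, objective 24.
(u,v)=(5,1): 1·5+6·1=11≤27, 3·5+4·1=19≤19, objective 22.
The best lattice point is (6,0), giving 24.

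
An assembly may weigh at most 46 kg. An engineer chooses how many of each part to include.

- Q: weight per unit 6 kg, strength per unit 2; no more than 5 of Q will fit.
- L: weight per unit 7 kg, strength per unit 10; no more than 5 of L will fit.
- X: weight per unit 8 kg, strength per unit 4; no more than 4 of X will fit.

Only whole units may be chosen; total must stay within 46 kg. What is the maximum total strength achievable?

1×Q and 5×L: weight 41 ≤ 46, strength 1·2 + 5·10 = 52.
5×L and 1×X: weight 43 ≤ 46, strength 5·10 + 1·4 = 54.
Best is 54.

54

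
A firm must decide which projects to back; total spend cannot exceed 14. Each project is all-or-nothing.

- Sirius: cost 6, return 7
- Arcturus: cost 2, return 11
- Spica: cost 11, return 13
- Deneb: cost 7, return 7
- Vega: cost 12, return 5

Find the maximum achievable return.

Arcturus + Spica: cost 2 + 11 = 13 ≤ 14, return 11 + 13 = 24.
Sirius + Arcturus: cost 6 + 2 = 8 ≤ 14, return 7 + 11 = 18.
Best is Arcturus and Spica with total return 24.

24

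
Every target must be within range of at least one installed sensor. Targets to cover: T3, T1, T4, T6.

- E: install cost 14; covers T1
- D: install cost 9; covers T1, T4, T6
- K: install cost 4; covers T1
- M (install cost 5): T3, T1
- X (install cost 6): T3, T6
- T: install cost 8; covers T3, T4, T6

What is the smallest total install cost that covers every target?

12

The greedy cost-per-new-target heuristic would pick M and T for 13, but a cheaper cover exists.
Choose K and T: together they cover T3, T1, T4, T6 — every target.
Total install cost: 4 + 8 = 12.
No cover costs less than 12.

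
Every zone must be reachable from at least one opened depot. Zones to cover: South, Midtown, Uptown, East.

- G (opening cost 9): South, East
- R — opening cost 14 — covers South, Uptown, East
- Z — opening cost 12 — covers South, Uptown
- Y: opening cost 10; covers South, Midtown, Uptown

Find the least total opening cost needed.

Choose G and Y: together they cover South, Midtown, Uptown, East — every zone.
Total opening cost: 9 + 10 = 19.
No cover costs less than 19.

19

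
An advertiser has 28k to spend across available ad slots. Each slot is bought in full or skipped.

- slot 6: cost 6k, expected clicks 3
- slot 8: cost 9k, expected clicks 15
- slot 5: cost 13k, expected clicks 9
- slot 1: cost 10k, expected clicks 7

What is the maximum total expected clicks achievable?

This is a 0-1 knapsack instance.
Allowing fractional choices, the relaxed optimum would be about 28.2, but ad slots are indivisible.
slot 6 + slot 8 + slot 1: cost 6 + 9 + 10 = 25 ≤ 28, expected clicks 3 + 15 + 7 = 25.
slot 6 + slot 8 + slot 5: cost 6 + 9 + 13 = 28 ≤ 28, expected clicks 3 + 15 + 9 = 27.
Best is slot 6, slot 8, and slot 5 with total expected clicks 27.

27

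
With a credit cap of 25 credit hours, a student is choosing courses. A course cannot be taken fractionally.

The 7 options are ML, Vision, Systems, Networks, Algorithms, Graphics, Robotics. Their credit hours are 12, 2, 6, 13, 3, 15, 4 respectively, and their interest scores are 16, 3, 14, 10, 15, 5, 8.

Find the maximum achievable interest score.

ML + Systems + Algorithms + Robotics: credit hours 12 + 6 + 3 + 4 = 25 ≤ 25, interest score 16 + 14 + 15 + 8 = 53.
ML + Systems + Algorithms: credit hours 12 + 6 + 3 = 21 ≤ 25, interest score 16 + 14 + 15 = 45.
ML + Vision + Systems + Algorithms: credit hours 12 + 2 + 6 + 3 = 23 ≤ 25, interest score 16 + 3 + 14 + 15 = 48.
Best is ML, Systems, Algorithms, and Robotics with total interest score 53.

53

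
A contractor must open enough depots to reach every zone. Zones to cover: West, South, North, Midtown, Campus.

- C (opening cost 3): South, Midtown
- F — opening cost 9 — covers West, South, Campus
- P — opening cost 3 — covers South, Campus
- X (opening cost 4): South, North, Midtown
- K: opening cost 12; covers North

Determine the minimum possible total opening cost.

13

Choose F and X: together they cover West, South, North, Midtown, Campus — every zone.
Total opening cost: 9 + 4 = 13.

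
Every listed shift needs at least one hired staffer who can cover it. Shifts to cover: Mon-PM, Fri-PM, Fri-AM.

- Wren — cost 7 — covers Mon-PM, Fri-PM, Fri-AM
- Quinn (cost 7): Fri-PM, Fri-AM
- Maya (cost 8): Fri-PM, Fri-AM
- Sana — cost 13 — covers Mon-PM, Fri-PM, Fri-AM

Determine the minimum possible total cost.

Wren alone covers Mon-PM, Fri-PM, Fri-AM — every shift.
Total cost: 7.

7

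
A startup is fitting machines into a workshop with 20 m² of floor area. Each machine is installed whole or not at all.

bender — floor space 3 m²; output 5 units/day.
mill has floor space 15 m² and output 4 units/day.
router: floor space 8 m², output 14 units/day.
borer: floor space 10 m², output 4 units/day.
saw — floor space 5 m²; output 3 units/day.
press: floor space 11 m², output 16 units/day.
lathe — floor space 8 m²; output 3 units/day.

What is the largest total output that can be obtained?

bender + saw + press: floor space 3 + 5 + 11 = 19 ≤ 20, output 5 + 3 + 16 = 24.
bender + router + saw: floor space 3 + 8 + 5 = 16 ≤ 20, output 5 + 14 + 3 = 22.
router + press: floor space 8 + 11 = 19 ≤ 20, output 14 + 16 = 30.
Best is router and press with total output 30.

30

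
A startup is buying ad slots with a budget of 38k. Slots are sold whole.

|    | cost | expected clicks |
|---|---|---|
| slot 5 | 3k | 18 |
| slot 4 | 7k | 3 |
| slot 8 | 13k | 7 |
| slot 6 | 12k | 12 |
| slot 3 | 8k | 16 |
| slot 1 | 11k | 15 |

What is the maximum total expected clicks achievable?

61

Take slot 5, slot 6, slot 3, and slot 1: cost 3 + 12 + 8 + 11 = 34 ≤ 38, expected clicks 18 + 12 + 16 + 15 = 61.
No other feasible combination does better.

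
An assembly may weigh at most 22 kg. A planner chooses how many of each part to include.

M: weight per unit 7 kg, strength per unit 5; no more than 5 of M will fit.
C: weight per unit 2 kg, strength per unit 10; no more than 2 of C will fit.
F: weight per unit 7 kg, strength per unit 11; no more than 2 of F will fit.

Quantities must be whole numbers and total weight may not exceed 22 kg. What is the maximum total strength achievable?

C has the best ratio (10/2); taking only C gives at most 2×10 = 20 (stopped by the supply cap of 2).
Mixing does better — 2×C and 2×F: weight 18 ≤ 22, strength 2·10 + 2·11 = 42.

42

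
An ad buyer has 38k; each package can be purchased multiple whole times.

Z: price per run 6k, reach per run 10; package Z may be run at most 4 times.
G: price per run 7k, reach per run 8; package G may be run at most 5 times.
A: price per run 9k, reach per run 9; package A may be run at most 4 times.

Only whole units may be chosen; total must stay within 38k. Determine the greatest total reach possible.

4×Z and 2×G: price 38 ≤ 38, reach 4·10 + 2·8 = 56.
4×Z and 1×A: price 33 ≤ 38, reach 4·10 + 1·9 = 49.
Best is 56.

56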